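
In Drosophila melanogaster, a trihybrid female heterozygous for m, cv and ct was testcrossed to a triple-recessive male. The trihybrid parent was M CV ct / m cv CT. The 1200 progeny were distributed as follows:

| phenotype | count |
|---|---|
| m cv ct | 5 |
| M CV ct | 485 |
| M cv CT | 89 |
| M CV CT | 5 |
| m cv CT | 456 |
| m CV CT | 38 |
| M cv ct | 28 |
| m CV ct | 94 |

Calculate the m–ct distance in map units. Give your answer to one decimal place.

16.1 map units

The two rarest classes, M CV CT and m cv ct, are the double crossovers. Comparing them with the parentals, only the ct allele has switched, so ct is the middle locus and the order is m – ct – cv.
Crossovers in the m–ct interval produce the single-crossover classes m CV ct and M cv CT (94 + 89 = 183) plus the double crossovers (10).
RF(m–ct) = (183 + 10) / 1200 = 193/1200 = 0.1608 → 16.1 map units.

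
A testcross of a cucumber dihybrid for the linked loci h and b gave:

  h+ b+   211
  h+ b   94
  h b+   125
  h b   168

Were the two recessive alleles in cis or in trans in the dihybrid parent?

The two most frequent classes are h+ b+ (211) and h b (168); these are the parental (non-recombinant) types.
So the F1 carried h+ b+ on one chromosome and h b on the other — the recessive alleles are on the same chromosome (cis / coupling).

cis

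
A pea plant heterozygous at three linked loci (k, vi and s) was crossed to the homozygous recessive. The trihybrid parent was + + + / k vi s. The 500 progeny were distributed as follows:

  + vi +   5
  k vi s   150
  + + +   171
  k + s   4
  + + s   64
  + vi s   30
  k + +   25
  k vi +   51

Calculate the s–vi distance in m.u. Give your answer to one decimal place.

24.8 m.u.

The two rarest classes, + vi + and k + s, are the double crossovers. Comparing them with the parentals, only the vi allele has switched, so vi is the middle locus and the order is k – vi – s.
Crossovers in the vi–s interval produce the single-crossover classes + + s and k vi + (64 + 51 = 115) plus the double crossovers (9).
RF(vi–s) = (115 + 9) / 500 = 124/500 = 0.2480 → 24.8 m.u.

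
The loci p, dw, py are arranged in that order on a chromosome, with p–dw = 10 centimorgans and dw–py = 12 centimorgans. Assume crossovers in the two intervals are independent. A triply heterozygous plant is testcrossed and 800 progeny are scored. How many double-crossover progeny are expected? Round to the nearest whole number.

10

Map distances give recombination frequencies of 0.100 and 0.120 for the two intervals.
With no interference, expected double-crossover frequency = 0.100 × 0.120 = 0.01200.
Expected number = 0.01200 × 800 = 9.60 ≈ 10.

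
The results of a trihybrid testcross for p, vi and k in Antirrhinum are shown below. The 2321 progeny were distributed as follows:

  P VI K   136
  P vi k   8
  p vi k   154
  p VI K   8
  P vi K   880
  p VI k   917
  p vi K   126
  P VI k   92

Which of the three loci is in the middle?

k

The two most frequent reciprocal classes, P vi K and p VI k, are the parental types, so the F1 was P vi K / p VI k.
The two rarest classes, P vi k and p VI K, are the double crossovers. Comparing them with the parentals, only the k allele has switched, so k is the middle locus and the order is p – k – vi.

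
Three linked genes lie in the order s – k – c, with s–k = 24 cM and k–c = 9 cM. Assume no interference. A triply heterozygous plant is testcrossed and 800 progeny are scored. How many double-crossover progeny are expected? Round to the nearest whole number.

Map distances give recombination frequencies of 0.240 and 0.090 for the two intervals.
With no interference, expected double-crossover frequency = 0.240 × 0.090 = 0.02160.
Expected number = 0.02160 × 800 = 17.28 ≈ 17.

17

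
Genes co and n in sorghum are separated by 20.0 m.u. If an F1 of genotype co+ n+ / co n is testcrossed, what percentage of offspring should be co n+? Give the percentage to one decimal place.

A map distance of 20.0 m.u. corresponds to a recombination frequency of 0.200.
The F1 is co+ n+ / co n, so co n+ is a recombinant gamete class with expected frequency r/2 = 0.200/2 = 0.1000.
That is 0.1000 = 10.0% of the progeny.

10.0%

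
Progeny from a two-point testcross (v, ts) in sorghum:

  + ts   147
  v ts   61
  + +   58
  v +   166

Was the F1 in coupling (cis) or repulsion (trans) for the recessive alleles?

The two most frequent classes are + ts (147) and v + (166); these are the parental (non-recombinant) types.
So the F1 carried + ts on one chromosome and v + on the other — the recessive alleles are on opposite chromosomes (trans / repulsion).

trans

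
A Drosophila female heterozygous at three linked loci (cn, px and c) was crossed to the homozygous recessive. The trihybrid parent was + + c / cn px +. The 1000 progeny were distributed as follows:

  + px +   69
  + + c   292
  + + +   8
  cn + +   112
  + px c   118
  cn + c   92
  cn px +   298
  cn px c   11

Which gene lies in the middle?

c

The two rarest classes, + + + and cn px c, are the double crossovers. Comparing them with the parentals, only the c allele has switched, so c is the middle locus and the order is cn – c – px.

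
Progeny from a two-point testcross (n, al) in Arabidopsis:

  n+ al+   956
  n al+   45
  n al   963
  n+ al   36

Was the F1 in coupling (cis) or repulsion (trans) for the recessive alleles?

The two most frequent classes are n+ al+ (956) and n al (963); these are the parental (non-recombinant) types.
So the F1 carried n+ al+ on one chromosome and n al on the other — the recessive alleles are on the same chromosome (cis / coupling).

cis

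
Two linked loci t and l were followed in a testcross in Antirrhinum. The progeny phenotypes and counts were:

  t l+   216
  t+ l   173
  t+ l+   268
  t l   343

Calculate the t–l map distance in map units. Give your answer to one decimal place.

The two most frequent classes, t+ l+ (268) and t l (343), are the parental types, so the F1 was t+ l+ / t l.
The recombinant classes are t+ l and t l+: 173 + 216 = 389.
Recombination frequency = 389/1000 = 0.3890 ≈ 38.9%, i.e. 38.9 map units.

38.9 map units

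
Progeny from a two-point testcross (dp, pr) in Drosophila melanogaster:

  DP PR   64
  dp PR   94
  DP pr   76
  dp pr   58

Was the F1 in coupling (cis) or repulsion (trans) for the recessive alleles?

The two most frequent classes are DP pr (76) and dp PR (94); these are the parental (non-recombinant) types.
So the F1 carried DP pr on one chromosome and dp PR on the other — the recessive alleles are on opposite chromosomes (trans / repulsion).

trans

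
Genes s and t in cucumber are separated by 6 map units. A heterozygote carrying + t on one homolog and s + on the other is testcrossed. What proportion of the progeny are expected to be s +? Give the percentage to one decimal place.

A map distance of 6 map units corresponds to a recombination frequency of 0.060.
The F1 is + t / s +, so s + is a parental gamete class with expected frequency (1 − r)/2 = 0.940/2 = 0.4700.
That is 0.4700 = 47.0% of the progeny.

47.0%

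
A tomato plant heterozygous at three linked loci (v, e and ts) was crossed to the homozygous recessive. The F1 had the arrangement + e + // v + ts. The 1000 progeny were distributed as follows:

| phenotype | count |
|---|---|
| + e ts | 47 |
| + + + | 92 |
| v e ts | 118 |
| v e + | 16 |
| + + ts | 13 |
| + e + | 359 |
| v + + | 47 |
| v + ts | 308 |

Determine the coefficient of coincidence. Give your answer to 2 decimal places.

0.99

The two rarest classes, v e + and + + ts, are the double crossovers. Comparing them with the parentals, only the v allele has switched, so v is the middle locus and the order is e – v – ts.
e–v: (210 + 29)/1000 = 0.2390; v–ts: (94 + 29)/1000 = 0.1230.
Expected DCO frequency = 0.2390 × 0.1230 ≈ 0.02940; observed = 29/1000 ≈ 0.02900.
Coefficient of coincidence = 0.02900/0.02940 ≈ 0.99.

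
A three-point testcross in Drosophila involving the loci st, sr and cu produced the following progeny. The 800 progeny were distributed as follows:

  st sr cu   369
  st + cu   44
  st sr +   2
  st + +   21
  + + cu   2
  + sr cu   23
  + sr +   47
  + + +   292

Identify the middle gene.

cu

The two most frequent reciprocal classes, st sr cu and + + +, are the parental types, so the F1 was st sr cu / + + +.
The two rarest classes, st sr + and + + cu, are the double crossovers. Comparing them with the parentals, only the cu allele has switched, so cu is the middle locus and the order is st – cu – sr.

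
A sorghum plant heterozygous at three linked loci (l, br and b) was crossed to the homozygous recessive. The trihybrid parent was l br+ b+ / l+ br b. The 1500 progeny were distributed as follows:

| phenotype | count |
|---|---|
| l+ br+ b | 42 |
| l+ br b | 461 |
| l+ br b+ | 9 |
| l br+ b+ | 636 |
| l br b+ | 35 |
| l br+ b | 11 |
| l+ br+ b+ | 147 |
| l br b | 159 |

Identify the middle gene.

b

The two rarest classes, l br+ b and l+ br b+, are the double crossovers. Comparing them with the parentals, only the b allele has switched, so b is the middle locus and the order is l – b – br.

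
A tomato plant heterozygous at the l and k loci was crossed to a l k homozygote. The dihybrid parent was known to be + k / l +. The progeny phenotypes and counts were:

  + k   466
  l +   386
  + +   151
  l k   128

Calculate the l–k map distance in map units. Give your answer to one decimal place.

24.7 map units

The recombinant classes are + + and l k: 151 + 128 = 279.
Recombination frequency = 279/1131 = 0.2467 ≈ 24.7%, i.e. 24.7 map units.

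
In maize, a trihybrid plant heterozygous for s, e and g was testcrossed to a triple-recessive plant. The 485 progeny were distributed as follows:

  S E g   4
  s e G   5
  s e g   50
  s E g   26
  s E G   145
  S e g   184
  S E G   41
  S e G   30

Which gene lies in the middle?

The two most frequent reciprocal classes, s E G and S e g, are the parental types, so the F1 was s E G / S e g.
The two rarest classes, s e G and S E g, are the double crossovers. Comparing them with the parentals, only the e allele has switched, so e is the middle locus and the order is g – e – s.

e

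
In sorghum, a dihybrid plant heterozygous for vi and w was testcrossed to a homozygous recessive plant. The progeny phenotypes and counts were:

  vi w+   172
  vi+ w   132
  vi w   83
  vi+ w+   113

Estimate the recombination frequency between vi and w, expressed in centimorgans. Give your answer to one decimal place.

The two most frequent classes, vi+ w (132) and vi w+ (172), are the parental types, so the F1 was vi+ w / vi w+.
The recombinant classes are vi+ w+ and vi w: 113 + 83 = 196.
Recombination frequency = 196/500 = 0.3920 ≈ 39.2%, i.e. 39.2 centimorgans.

39.2 centimorgans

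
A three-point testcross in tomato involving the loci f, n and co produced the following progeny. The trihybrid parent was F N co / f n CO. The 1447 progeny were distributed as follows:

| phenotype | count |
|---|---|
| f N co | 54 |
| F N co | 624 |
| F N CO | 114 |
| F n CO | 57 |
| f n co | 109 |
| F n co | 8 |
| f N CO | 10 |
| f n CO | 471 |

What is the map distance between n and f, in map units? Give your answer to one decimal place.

The two rarest classes, F n co and f N CO, are the double crossovers. Comparing them with the parentals, only the n allele has switched, so n is the middle locus and the order is f – n – co.
Crossovers in the f–n interval produce the single-crossover classes f N co and F n CO (54 + 57 = 111) plus the double crossovers (18).
RF(f–n) = (111 + 18) / 1447 = 129/1447 = 0.0891 → 8.9 map units.

8.9 map units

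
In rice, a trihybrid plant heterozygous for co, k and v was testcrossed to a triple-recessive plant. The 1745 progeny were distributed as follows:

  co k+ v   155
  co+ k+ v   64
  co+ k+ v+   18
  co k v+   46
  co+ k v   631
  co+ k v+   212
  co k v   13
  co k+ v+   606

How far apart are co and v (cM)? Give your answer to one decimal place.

The two most frequent reciprocal classes, co+ k v and co k+ v+, are the parental types, so the F1 was co+ k v / co k+ v+.
The two rarest classes, co k v and co+ k+ v+, are the double crossovers. Comparing them with the parentals, only the co allele has switched, so co is the middle locus and the order is k – co – v.
Crossovers in the co–v interval produce the single-crossover classes co+ k v+ and co k+ v (212 + 155 = 367) plus the double crossovers (31).
RF(co–v) = (367 + 31) / 1745 = 398/1745 = 0.2281 → 22.8 cM.

22.8 cM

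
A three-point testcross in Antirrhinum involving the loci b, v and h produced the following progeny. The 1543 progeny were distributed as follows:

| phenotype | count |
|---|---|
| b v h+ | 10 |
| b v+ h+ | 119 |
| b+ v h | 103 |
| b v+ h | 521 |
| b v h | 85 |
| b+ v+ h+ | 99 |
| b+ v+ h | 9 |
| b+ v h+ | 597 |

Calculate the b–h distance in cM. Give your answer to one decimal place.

15.6 cM

The two most frequent reciprocal classes, b v+ h and b+ v h+, are the parental types, so the F1 was b v+ h / b+ v h+.
The two rarest classes, b+ v+ h and b v h+, are the double crossovers. Comparing them with the parentals, only the b allele has switched, so b is the middle locus and the order is h – b – v.
Crossovers in the h–b interval produce the single-crossover classes b v+ h+ and b+ v h (119 + 103 = 222) plus the double crossovers (19).
RF(h–b) = (222 + 19) / 1543 = 241/1543 = 0.1562 → 15.6 cM.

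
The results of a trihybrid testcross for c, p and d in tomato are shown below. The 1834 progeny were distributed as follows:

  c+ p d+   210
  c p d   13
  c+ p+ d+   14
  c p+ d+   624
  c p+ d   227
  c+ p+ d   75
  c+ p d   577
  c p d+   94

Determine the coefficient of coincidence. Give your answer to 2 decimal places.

0.54

The two most frequent reciprocal classes, c p+ d+ and c+ p d, are the parental types, so the F1 was c p+ d+ / c+ p d.
The two rarest classes, c+ p+ d+ and c p d, are the double crossovers. Comparing them with the parentals, only the c allele has switched, so c is the middle locus and the order is p – c – d.
p–c: (169 + 27)/1834 = 0.1069; c–d: (437 + 27)/1834 = 0.2530.
Expected DCO frequency = 0.1069 × 0.2530 ≈ 0.02705; observed = 27/1834 ≈ 0.01472.
Coefficient of coincidence = 0.01472/0.02705 ≈ 0.54.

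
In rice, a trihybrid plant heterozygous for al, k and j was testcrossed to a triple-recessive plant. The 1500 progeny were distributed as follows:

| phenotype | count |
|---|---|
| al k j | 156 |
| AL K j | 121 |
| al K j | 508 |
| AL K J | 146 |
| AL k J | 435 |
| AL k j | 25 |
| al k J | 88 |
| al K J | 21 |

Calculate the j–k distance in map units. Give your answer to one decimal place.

The two most frequent reciprocal classes, AL k J and al K j, are the parental types, so the F1 was AL k J / al K j.
The two rarest classes, AL k j and al K J, are the double crossovers. Comparing them with the parentals, only the j allele has switched, so j is the middle locus and the order is k – j – al.
Crossovers in the k–j interval produce the single-crossover classes AL K J and al k j (146 + 156 = 302) plus the double crossovers (46).
RF(k–j) = (302 + 46) / 1500 = 348/1500 = 0.2320 → 23.2 map units.

23.2 map units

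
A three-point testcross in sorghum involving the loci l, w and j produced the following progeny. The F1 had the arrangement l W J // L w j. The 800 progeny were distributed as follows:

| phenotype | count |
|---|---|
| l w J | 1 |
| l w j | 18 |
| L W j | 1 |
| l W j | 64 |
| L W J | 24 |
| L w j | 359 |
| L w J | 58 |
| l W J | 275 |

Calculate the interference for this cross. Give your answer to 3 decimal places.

The two rarest classes, l w J and L W j, are the double crossovers. Comparing them with the parentals, only the w allele has switched, so w is the middle locus and the order is j – w – l.
j–w: (122 + 2)/800 = 0.1550; w–l: (42 + 2)/800 = 0.0550.
Expected DCO frequency = 0.1550 × 0.0550 ≈ 0.00852; observed = 2/800 ≈ 0.00250.
Coefficient of coincidence = 0.00250/0.00852 ≈ 0.293; interference = 1 − 0.293 = 0.707.

0.707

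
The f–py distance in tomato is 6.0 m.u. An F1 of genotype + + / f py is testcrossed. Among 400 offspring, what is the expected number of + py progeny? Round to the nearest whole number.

A map distance of 6.0 m.u. corresponds to a recombination frequency of 0.060.
The F1 is + + / f py, so + py is a recombinant gamete class with expected frequency r/2 = 0.060/2 = 0.0300.
Expected number = 0.0300 × 400 = 12.00 ≈ 12.

12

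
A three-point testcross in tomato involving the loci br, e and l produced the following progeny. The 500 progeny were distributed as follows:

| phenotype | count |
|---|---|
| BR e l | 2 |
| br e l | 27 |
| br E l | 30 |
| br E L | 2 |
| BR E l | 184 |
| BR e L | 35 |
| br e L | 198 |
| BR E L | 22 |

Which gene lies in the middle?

e

The two most frequent reciprocal classes, br e L and BR E l, are the parental types, so the F1 was br e L / BR E l.
The two rarest classes, br E L and BR e l, are the double crossovers. Comparing them with the parentals, only the e allele has switched, so e is the middle locus and the order is l – e – br.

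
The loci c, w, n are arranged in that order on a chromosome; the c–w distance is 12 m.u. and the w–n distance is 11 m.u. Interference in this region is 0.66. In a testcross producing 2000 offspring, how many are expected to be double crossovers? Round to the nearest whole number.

9

Map distances give recombination frequencies of 0.120 and 0.110 for the two intervals.
With interference 0.66 (so coincidence = 0.34), expected double-crossover frequency = 0.120 × 0.110 × 0.34 = 0.00449.
Expected number = 0.00449 × 2000 = 8.98 ≈ 9.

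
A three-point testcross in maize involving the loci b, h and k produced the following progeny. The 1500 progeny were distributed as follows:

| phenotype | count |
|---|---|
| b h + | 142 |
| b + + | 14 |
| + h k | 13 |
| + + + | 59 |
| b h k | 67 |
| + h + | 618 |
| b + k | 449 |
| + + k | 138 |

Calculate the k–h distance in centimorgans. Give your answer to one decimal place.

10.2 centimorgans

The two most frequent reciprocal classes, b + k and + h +, are the parental types, so the F1 was b + k / + h +.
The two rarest classes, b + + and + h k, are the double crossovers. Comparing them with the parentals, only the k allele has switched, so k is the middle locus and the order is b – k – h.
Crossovers in the k–h interval produce the single-crossover classes b h k and + + + (67 + 59 = 126) plus the double crossovers (27).
RF(k–h) = (126 + 27) / 1500 = 153/1500 = 0.1020 → 10.2 centimorgans.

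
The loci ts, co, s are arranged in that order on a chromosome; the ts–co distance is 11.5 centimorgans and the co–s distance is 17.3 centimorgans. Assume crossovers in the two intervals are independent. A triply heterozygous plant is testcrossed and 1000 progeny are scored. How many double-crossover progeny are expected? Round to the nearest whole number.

20

Map distances give recombination frequencies of 0.115 and 0.173 for the two intervals.
With no interference, expected double-crossover frequency = 0.115 × 0.173 = 0.01990.
Expected number = 0.01990 × 1000 = 19.90 ≈ 20.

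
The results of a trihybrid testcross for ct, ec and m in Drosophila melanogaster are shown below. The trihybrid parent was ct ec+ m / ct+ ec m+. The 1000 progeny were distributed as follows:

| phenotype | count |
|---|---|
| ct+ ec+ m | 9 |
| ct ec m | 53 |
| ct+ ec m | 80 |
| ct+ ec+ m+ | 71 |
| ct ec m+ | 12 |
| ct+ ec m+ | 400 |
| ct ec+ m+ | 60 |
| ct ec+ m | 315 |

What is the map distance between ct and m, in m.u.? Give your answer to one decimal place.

The two rarest classes, ct+ ec+ m and ct ec m+, are the double crossovers. Comparing them with the parentals, only the ct allele has switched, so ct is the middle locus and the order is ec – ct – m.
Crossovers in the ct–m interval produce the single-crossover classes ct ec+ m+ and ct+ ec m (60 + 80 = 140) plus the double crossovers (21).
RF(ct–m) = (140 + 21) / 1000 = 161/1000 = 0.1610 → 16.1 m.u.

16.1 m.u.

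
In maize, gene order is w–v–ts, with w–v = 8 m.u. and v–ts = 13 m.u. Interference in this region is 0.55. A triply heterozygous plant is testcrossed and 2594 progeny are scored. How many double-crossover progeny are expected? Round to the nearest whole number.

12

Map distances give recombination frequencies of 0.080 and 0.130 for the two intervals.
With interference 0.55 (so coincidence = 0.45), expected double-crossover frequency = 0.080 × 0.130 × 0.45 = 0.00468.
Expected number = 0.00468 × 2594 = 12.14 ≈ 12.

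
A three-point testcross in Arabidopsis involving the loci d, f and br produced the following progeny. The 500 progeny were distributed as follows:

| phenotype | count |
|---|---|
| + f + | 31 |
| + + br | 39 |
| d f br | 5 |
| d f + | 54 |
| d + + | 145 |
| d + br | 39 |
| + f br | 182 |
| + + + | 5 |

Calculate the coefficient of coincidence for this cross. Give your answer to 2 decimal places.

0.61

The two most frequent reciprocal classes, + f br and d + +, are the parental types, so the F1 was + f br / d + +.
The two rarest classes, d f br and + + +, are the double crossovers. Comparing them with the parentals, only the d allele has switched, so d is the middle locus and the order is br – d – f.
br–d: (70 + 10)/500 = 0.1600; d–f: (93 + 10)/500 = 0.2060.
Expected DCO frequency = 0.1600 × 0.2060 ≈ 0.03296; observed = 10/500 ≈ 0.02000.
Coefficient of coincidence = 0.02000/0.03296 ≈ 0.61.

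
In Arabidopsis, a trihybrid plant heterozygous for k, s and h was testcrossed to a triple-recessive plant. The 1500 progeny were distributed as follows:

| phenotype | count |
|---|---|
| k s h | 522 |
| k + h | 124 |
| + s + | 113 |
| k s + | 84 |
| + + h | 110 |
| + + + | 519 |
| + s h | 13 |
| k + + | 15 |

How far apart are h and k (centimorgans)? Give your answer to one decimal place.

14.8 centimorgans

The two most frequent reciprocal classes, + + + and k s h, are the parental types, so the F1 was + + + / k s h.
The two rarest classes, k + + and + s h, are the double crossovers. Comparing them with the parentals, only the k allele has switched, so k is the middle locus and the order is s – k – h.
Crossovers in the k–h interval produce the single-crossover classes + + h and k s + (110 + 84 = 194) plus the double crossovers (28).
RF(k–h) = (194 + 28) / 1500 = 222/1500 = 0.1480 → 14.8 centimorgans.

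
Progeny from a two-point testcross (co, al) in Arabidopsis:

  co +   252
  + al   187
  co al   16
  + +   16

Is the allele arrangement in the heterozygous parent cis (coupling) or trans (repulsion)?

The two most frequent classes are + al (187) and co + (252); these are the parental (non-recombinant) types.
So the F1 carried + al on one chromosome and co + on the other — the recessive alleles are on opposite chromosomes (trans / repulsion).

trans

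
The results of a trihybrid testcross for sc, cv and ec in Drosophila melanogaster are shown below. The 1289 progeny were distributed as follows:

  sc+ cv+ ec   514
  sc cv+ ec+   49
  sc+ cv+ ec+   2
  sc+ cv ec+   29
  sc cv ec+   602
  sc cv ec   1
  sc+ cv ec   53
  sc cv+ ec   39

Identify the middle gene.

The two most frequent reciprocal classes, sc+ cv+ ec and sc cv ec+, are the parental types, so the F1 was sc+ cv+ ec / sc cv ec+.
The two rarest classes, sc+ cv+ ec+ and sc cv ec, are the double crossovers. Comparing them with the parentals, only the ec allele has switched, so ec is the middle locus and the order is cv – ec – sc.

ec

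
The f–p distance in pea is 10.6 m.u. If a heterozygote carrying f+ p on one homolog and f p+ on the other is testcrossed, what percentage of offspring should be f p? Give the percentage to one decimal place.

A map distance of 10.6 m.u. corresponds to a recombination frequency of 0.106.
The F1 is f+ p / f p+, so f p is a recombinant gamete class with expected frequency r/2 = 0.106/2 = 0.0530.
That is 0.0530 = 5.3% of the progeny.

5.3%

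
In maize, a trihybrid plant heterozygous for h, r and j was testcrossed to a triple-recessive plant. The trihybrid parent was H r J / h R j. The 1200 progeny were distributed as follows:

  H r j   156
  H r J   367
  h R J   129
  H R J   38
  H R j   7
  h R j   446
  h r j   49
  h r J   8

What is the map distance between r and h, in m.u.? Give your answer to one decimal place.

8.5 m.u.

The two rarest classes, h r J and H R j, are the double crossovers. Comparing them with the parentals, only the h allele has switched, so h is the middle locus and the order is r – h – j.
Crossovers in the r–h interval produce the single-crossover classes H R J and h r j (38 + 49 = 87) plus the double crossovers (15).
RF(r–h) = (87 + 15) / 1200 = 102/1200 = 0.0850 → 8.5 m.u.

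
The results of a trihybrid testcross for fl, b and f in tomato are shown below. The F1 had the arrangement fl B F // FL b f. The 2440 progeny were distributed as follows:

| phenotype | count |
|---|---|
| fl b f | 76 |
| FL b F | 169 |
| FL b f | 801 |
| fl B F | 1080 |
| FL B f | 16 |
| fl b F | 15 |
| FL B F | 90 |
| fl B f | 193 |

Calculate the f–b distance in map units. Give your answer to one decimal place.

16.1 map units

The two rarest classes, fl b F and FL B f, are the double crossovers. Comparing them with the parentals, only the b allele has switched, so b is the middle locus and the order is fl – b – f.
Crossovers in the b–f interval produce the single-crossover classes fl B f and FL b F (193 + 169 = 362) plus the double crossovers (31).
RF(b–f) = (362 + 31) / 2440 = 393/2440 = 0.1611 → 16.1 map units.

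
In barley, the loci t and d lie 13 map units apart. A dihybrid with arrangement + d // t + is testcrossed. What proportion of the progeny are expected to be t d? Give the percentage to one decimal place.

A map distance of 13 map units corresponds to a recombination frequency of 0.130.
The F1 is + d / t +, so t d is a recombinant gamete class with expected frequency r/2 = 0.130/2 = 0.0650.
That is 0.0650 = 6.5% of the progeny.

6.5%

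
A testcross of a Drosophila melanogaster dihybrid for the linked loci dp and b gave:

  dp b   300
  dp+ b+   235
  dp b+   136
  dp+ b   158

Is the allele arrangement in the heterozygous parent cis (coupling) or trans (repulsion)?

cis

The two most frequent classes are dp+ b+ (235) and dp b (300); these are the parental (non-recombinant) types.
So the F1 carried dp+ b+ on one chromosome and dp b on the other — the recessive alleles are on the same chromosome (cis / coupling).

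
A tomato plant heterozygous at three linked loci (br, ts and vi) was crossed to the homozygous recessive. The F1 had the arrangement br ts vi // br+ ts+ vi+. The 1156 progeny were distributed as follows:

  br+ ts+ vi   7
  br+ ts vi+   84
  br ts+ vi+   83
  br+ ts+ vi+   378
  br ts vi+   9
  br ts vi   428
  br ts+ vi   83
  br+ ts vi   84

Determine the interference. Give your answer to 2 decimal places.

0.45

The two rarest classes, br ts vi+ and br+ ts+ vi, are the double crossovers. Comparing them with the parentals, only the vi allele has switched, so vi is the middle locus and the order is ts – vi – br.
ts–vi: (167 + 16)/1156 = 0.1583; vi–br: (167 + 16)/1156 = 0.1583.
Expected DCO frequency = 0.1583 × 0.1583 ≈ 0.02506; observed = 16/1156 ≈ 0.01384.
Coefficient of coincidence = 0.01384/0.02506 ≈ 0.55; interference = 1 − 0.55 = 0.45.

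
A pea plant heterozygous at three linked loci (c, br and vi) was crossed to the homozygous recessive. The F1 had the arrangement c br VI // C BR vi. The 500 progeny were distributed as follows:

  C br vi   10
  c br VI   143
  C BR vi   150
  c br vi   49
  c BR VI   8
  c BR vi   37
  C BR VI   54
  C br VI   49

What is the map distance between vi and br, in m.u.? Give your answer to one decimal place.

The two rarest classes, c BR VI and C br vi, are the double crossovers. Comparing them with the parentals, only the br allele has switched, so br is the middle locus and the order is vi – br – c.
Crossovers in the vi–br interval produce the single-crossover classes c br vi and C BR VI (49 + 54 = 103) plus the double crossovers (18).
RF(vi–br) = (103 + 18) / 500 = 121/500 = 0.2420 → 24.2 m.u.

24.2 m.u.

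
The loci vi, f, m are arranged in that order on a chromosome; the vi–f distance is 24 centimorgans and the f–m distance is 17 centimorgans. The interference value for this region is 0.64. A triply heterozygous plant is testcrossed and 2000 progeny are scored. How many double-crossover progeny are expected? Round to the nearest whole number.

29

Map distances give recombination frequencies of 0.240 and 0.170 for the two intervals.
With interference 0.64 (so coincidence = 0.36), expected double-crossover frequency = 0.240 × 0.170 × 0.36 = 0.01469.
Expected number = 0.01469 × 2000 = 29.38 ≈ 29.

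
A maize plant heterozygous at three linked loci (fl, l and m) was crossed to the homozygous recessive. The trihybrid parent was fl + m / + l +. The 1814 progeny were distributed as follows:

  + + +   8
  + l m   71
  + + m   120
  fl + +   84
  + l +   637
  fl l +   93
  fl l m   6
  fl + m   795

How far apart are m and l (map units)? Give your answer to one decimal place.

The two rarest classes, fl l m and + + +, are the double crossovers. Comparing them with the parentals, only the l allele has switched, so l is the middle locus and the order is fl – l – m.
Crossovers in the l–m interval produce the single-crossover classes fl + + and + l m (84 + 71 = 155) plus the double crossovers (14).
RF(l–m) = (155 + 14) / 1814 = 169/1814 = 0.0932 → 9.3 map units.

9.3 map units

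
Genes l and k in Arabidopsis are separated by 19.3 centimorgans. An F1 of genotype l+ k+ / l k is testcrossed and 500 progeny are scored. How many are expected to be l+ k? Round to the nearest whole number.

48

A map distance of 19.3 centimorgans corresponds to a recombination frequency of 0.193.
The F1 is l+ k+ / l k, so l+ k is a recombinant gamete class with expected frequency r/2 = 0.193/2 = 0.0965.
Expected number = 0.0965 × 500 = 48.25 ≈ 48.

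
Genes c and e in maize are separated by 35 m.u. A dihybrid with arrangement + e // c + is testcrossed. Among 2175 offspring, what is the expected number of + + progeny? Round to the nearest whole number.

381

A map distance of 35 m.u. corresponds to a recombination frequency of 0.350.
The F1 is + e / c +, so + + is a recombinant gamete class with expected frequency r/2 = 0.350/2 = 0.1750.
Expected number = 0.1750 × 2175 = 380.62 ≈ 381.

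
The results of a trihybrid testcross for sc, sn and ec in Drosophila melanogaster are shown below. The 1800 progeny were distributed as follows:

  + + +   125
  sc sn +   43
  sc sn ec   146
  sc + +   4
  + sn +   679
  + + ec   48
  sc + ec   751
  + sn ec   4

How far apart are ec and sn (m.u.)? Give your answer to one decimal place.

The two most frequent reciprocal classes, sc + ec and + sn +, are the parental types, so the F1 was sc + ec / + sn +.
The two rarest classes, sc + + and + sn ec, are the double crossovers. Comparing them with the parentals, only the ec allele has switched, so ec is the middle locus and the order is sn – ec – sc.
Crossovers in the sn–ec interval produce the single-crossover classes sc sn ec and + + + (146 + 125 = 271) plus the double crossovers (8).
RF(sn–ec) = (271 + 8) / 1800 = 279/1800 = 0.1550 → 15.5 m.u.

15.5 m.u.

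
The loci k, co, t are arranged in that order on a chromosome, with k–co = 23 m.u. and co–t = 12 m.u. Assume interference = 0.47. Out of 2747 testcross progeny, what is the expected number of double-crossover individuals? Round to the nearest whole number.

Map distances give recombination frequencies of 0.230 and 0.120 for the two intervals.
With interference 0.47 (so coincidence = 0.53), expected double-crossover frequency = 0.230 × 0.120 × 0.53 = 0.01463.
Expected number = 0.01463 × 2747 = 40.18 ≈ 40.

40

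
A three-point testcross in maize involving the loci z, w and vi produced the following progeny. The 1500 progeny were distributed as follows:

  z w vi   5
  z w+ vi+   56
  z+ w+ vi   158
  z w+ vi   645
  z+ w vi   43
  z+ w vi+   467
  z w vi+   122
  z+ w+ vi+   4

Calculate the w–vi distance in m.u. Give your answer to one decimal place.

The two most frequent reciprocal classes, z w+ vi and z+ w vi+, are the parental types, so the F1 was z w+ vi / z+ w vi+.
The two rarest classes, z w vi and z+ w+ vi+, are the double crossovers. Comparing them with the parentals, only the w allele has switched, so w is the middle locus and the order is vi – w – z.
Crossovers in the vi–w interval produce the single-crossover classes z w+ vi+ and z+ w vi (56 + 43 = 99) plus the double crossovers (9).
RF(vi–w) = (99 + 9) / 1500 = 108/1500 = 0.0720 → 7.2 m.u.

7.2 m.u.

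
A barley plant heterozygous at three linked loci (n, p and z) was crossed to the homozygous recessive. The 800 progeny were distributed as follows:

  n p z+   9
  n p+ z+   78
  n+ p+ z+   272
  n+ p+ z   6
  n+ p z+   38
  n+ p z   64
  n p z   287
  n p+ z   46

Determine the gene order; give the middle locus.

The two most frequent reciprocal classes, n p z and n+ p+ z+, are the parental types, so the F1 was n p z / n+ p+ z+.
The two rarest classes, n p z+ and n+ p+ z, are the double crossovers. Comparing them with the parentals, only the z allele has switched, so z is the middle locus and the order is n – z – p.

z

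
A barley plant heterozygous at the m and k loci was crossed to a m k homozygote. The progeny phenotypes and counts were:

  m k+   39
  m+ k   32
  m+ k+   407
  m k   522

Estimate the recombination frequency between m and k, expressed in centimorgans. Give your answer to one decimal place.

The two most frequent classes, m+ k+ (407) and m k (522), are the parental types, so the F1 was m+ k+ / m k.
The recombinant classes are m+ k and m k+: 32 + 39 = 71.
Recombination frequency = 71/1000 = 0.0710 ≈ 7.1%, i.e. 7.1 centimorgans.

7.1 centimorgans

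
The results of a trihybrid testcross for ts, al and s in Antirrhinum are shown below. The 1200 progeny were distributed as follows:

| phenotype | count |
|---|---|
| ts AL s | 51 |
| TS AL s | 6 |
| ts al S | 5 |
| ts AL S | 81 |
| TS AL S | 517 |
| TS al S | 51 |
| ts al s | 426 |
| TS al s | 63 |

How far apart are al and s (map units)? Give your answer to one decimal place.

9.4 map units

The two most frequent reciprocal classes, TS AL S and ts al s, are the parental types, so the F1 was TS AL S / ts al s.
The two rarest classes, TS AL s and ts al S, are the double crossovers. Comparing them with the parentals, only the s allele has switched, so s is the middle locus and the order is al – s – ts.
Crossovers in the al–s interval produce the single-crossover classes TS al S and ts AL s (51 + 51 = 102) plus the double crossovers (11).
RF(al–s) = (102 + 11) / 1200 = 113/1200 = 0.0942 → 9.4 map units.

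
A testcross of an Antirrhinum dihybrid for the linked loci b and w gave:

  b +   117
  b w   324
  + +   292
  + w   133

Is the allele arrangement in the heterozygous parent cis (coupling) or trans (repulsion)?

The two most frequent classes are + + (292) and b w (324); these are the parental (non-recombinant) types.
So the F1 carried + + on one chromosome and b w on the other — the recessive alleles are on the same chromosome (cis / coupling).

cis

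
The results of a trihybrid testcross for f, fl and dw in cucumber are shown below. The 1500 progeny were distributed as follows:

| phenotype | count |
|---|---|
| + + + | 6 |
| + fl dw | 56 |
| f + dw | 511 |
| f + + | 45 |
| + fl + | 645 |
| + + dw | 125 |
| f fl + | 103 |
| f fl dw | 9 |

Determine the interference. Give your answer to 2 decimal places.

The two most frequent reciprocal classes, + fl + and f + dw, are the parental types, so the F1 was + fl + / f + dw.
The two rarest classes, + + + and f fl dw, are the double crossovers. Comparing them with the parentals, only the fl allele has switched, so fl is the middle locus and the order is f – fl – dw.
f–fl: (228 + 15)/1500 = 0.1620; fl–dw: (101 + 15)/1500 = 0.0773.
Expected DCO frequency = 0.1620 × 0.0773 ≈ 0.01252; observed = 15/1500 ≈ 0.01000.
Coefficient of coincidence = 0.01000/0.01252 ≈ 0.80; interference = 1 − 0.80 = 0.20.

0.20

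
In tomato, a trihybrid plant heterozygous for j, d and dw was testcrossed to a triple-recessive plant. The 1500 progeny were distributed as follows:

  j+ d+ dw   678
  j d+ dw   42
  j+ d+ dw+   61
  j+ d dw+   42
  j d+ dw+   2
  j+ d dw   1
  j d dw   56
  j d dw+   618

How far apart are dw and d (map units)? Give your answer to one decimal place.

The two most frequent reciprocal classes, j d dw+ and j+ d+ dw, are the parental types, so the F1 was j d dw+ / j+ d+ dw.
The two rarest classes, j d+ dw+ and j+ d dw, are the double crossovers. Comparing them with the parentals, only the d allele has switched, so d is the middle locus and the order is j – d – dw.
Crossovers in the d–dw interval produce the single-crossover classes j d dw and j+ d+ dw+ (56 + 61 = 117) plus the double crossovers (3).
RF(d–dw) = (117 + 3) / 1500 = 120/1500 = 0.0800 → 8.0 map units.

8.0 map units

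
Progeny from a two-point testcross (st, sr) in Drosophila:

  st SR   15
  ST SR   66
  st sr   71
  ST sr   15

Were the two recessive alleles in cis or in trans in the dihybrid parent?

The two most frequent classes are ST SR (66) and st sr (71); these are the parental (non-recombinant) types.
So the F1 carried ST SR on one chromosome and st sr on the other — the recessive alleles are on the same chromosome (cis / coupling).

cis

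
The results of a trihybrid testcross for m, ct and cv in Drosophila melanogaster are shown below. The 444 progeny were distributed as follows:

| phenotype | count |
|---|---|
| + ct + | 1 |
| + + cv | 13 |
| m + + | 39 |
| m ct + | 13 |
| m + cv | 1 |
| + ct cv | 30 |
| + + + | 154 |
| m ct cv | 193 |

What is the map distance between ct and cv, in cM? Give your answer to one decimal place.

The two most frequent reciprocal classes, + + + and m ct cv, are the parental types, so the F1 was + + + / m ct cv.
The two rarest classes, + ct + and m + cv, are the double crossovers. Comparing them with the parentals, only the ct allele has switched, so ct is the middle locus and the order is cv – ct – m.
Crossovers in the cv–ct interval produce the single-crossover classes + + cv and m ct + (13 + 13 = 26) plus the double crossovers (2).
RF(cv–ct) = (26 + 2) / 444 = 28/444 = 0.0631 → 6.3 cM.

6.3 cM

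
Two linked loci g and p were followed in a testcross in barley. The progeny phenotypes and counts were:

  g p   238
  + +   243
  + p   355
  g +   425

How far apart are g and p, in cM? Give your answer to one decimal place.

38.1 cM

The two most frequent classes, + p (355) and g + (425), are the parental types, so the F1 was + p / g +.
The recombinant classes are + + and g p: 243 + 238 = 481.
Recombination frequency = 481/1261 = 0.3814 ≈ 38.1%, i.e. 38.1 cM.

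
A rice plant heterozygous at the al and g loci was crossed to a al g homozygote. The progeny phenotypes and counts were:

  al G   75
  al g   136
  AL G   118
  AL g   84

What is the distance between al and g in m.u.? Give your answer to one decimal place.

The two most frequent classes, AL G (118) and al g (136), are the parental types, so the F1 was AL G / al g.
The recombinant classes are AL g and al G: 84 + 75 = 159.
Recombination frequency = 159/413 = 0.3850 ≈ 38.5%, i.e. 38.5 m.u.

38.5 m.u.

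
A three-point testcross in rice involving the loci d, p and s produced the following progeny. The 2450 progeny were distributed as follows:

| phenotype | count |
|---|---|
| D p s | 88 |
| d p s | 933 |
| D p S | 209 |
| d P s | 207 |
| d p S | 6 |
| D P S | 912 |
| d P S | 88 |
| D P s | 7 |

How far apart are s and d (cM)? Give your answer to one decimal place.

The two most frequent reciprocal classes, D P S and d p s, are the parental types, so the F1 was D P S / d p s.
The two rarest classes, D P s and d p S, are the double crossovers. Comparing them with the parentals, only the s allele has switched, so s is the middle locus and the order is d – s – p.
Crossovers in the d–s interval produce the single-crossover classes d P S and D p s (88 + 88 = 176) plus the double crossovers (13).
RF(d–s) = (176 + 13) / 2450 = 189/2450 = 0.0771 → 7.7 cM.

7.7 cM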